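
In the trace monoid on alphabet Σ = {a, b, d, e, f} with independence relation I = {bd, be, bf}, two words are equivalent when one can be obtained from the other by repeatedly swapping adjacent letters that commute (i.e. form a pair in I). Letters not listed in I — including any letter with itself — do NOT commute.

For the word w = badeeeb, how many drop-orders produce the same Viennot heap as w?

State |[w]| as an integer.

piece 0:b — minimal
piece 1:a rests on {0:b}
piece 2:d rests on {1:a}
piece 3:e rests on {2:d}
piece 4:e rests on {3:e}
piece 5:e rests on {4:e}
piece 6:b rests on {1:a}
minimal pieces: {0:b}
ways to finish when only these pieces remain (= sum over removing one remaining piece with nothing left below it):
  1 left: {5}→1  {6}→1
  2 left: {4,5}→1  {5,6}→2
  3 left: {3,4,5}→1  {4,5,6}→3
  4 left: {2,3,4,5}→1  {3,4,5,6}→4
  5 left: {2,3,4,5,6}→5
  placing 0:b first → 5 extensions

5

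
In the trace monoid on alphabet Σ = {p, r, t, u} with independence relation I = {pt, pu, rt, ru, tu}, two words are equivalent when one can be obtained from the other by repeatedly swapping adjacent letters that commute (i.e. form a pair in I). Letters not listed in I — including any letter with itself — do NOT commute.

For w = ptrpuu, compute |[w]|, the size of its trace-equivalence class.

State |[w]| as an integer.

drop 0:p onto floor
drop 1:t onto floor
drop 2:r onto {0:p}
drop 3:p onto {2:r}
drop 4:u onto floor
drop 5:u onto {4:u}
ground layer = {0:p, 1:t, 4:u}
drop-orders for the pieces not yet dropped (sum over which currently-grounded one goes next):
  1 to go: {1} 1  {3} 1  {5} 1
  2 to go: {1,3} 2  {1,5} 2  {2,3} 1  {3,5} 2  {4,5} 1
  3 to go: {0,2,3} 1  {1,2,3} 3  {1,3,5} 6  {1,4,5} 3  {2,3,5} 3  {3,4,5} 3
  4 to go: {0,1,2,3} 4  {0,2,3,5} 4  {1,2,3,5} 12  {1,3,4,5} 12  {2,3,4,5} 6
  if 0:p drops first: 30 orders
  if 1:t drops first: 10 orders
  if 4:u drops first: 20 orders
heap linearizations: 60

60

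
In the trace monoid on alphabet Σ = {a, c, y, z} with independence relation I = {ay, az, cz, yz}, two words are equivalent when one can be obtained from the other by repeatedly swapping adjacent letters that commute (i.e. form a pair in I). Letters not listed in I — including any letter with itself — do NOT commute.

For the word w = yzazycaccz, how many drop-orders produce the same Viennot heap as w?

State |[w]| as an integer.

piece 0:y — minimal
piece 1:z — minimal
piece 2:a — minimal
piece 3:z rests on {1:z}
piece 4:y rests on {0:y}
piece 5:c rests on {2:a, 4:y}
piece 6:a rests on {5:c}
piece 7:c rests on {6:a}
piece 8:c rests on {7:c}
piece 9:z rests on {3:z}
minimal pieces: {0:y, 1:z, 2:a}
ways to finish when only these pieces remain (= sum over removing one remaining piece with nothing left below it):
  1 left: {8}→1  {9}→1
  2 left: {3,9}→1  {7,8}→1  {8,9}→2
  3 left: {1,3,9}→1  {3,8,9}→3  {6,7,8}→1  {7,8,9}→3
  4 left: {1,3,8,9}→4  {3,7,8,9}→6  {5,6,7,8}→1  {6,7,8,9}→4
  5 left: {1,3,7,8,9}→10  {2,5,6,7,8}→1  {3,6,7,8,9}→10  {4,5,6,7,8}→1  {5,6,7,8,9}→5
  6 left: {0,4,5,6,7,8}→1  {1,3,6,7,8,9}→20  {2,4,5,6,7,8}→2  {2,5,6,7,8,9}→6  {3,5,6,7,8,9}→15  {4,5,6,7,8,9}→6
  7 left: {0,2,4,5,6,7,8}→3  {0,4,5,6,7,8,9}→7  {1,3,5,6,7,8,9}→35  {2,3,5,6,7,8,9}→21  {2,4,5,6,7,8,9}→14  {3,4,5,6,7,8,9}→21
  8 left: {0,2,4,5,6,7,8,9}→24  {0,3,4,5,6,7,8,9}→28  {1,2,3,5,6,7,8,9}→56  {1,3,4,5,6,7,8,9}→56  {2,3,4,5,6,7,8,9}→56
  placing 0:y first → 168 extensions
  placing 1:z first → 108 extensions
  placing 2:a first → 84 extensions
total linear extensions = 360

360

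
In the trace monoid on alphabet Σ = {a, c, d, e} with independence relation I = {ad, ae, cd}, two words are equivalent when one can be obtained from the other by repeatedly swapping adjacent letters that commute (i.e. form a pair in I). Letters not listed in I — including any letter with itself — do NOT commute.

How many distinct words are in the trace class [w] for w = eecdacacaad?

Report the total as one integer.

#0=e has no predecessor
#1=e depends on [0:e]
#2=c depends on [1:e]
#3=d depends on [1:e]
#4=a depends on [2:c]
#5=c depends on [4:a]
#6=a depends on [5:c]
#7=c depends on [6:a]
#8=a depends on [7:c]
#9=a depends on [8:a]
#10=d depends on [3:d]
sources: [0:e]
N(rest) = Σ N(rest − s) over sources s of rest; N(one piece) = 1:
  size 1 → [9]=1  [10]=1
  size 2 → [3,10]=1  [8,9]=1  [9,10]=2
  size 3 → [3,9,10]=3  [7,8,9]=1  [8,9,10]=3
  size 4 → [3,8,9,10]=6  [6,7,8,9]=1  [7,8,9,10]=4
  size 5 → [3,7,8,9,10]=10  [5,6,7,8,9]=1  [6,7,8,9,10]=5
  size 6 → [3,6,7,8,9,10]=15  [4,5,6,7,8,9]=1  [5,6,7,8,9,10]=6
  size 7 → [2,4,5,6,7,8,9]=1  [3,5,6,7,8,9,10]=21  [4,5,6,7,8,9,10]=7
  size 8 → [2,4,5,6,7,8,9,10]=8  [3,4,5,6,7,8,9,10]=28
  size 9 → [2,3,4,5,6,7,8,9,10]=36
  first=0(e) contributes 36

36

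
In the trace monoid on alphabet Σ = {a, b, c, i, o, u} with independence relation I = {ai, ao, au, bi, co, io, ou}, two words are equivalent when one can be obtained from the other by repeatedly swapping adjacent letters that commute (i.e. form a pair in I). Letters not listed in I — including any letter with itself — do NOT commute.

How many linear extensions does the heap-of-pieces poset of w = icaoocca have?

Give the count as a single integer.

28

drop 0:i onto floor
drop 1:c onto {0:i}
drop 2:a onto {1:c}
drop 3:o onto floor
drop 4:o onto {3:o}
drop 5:c onto {2:a}
drop 6:c onto {5:c}
drop 7:a onto {6:c}
ground layer = {0:i, 3:o}
drop-orders for the pieces not yet dropped (sum over which currently-grounded one goes next):
  1 to go: {4} 1  {7} 1
  2 to go: {3,4} 1  {4,7} 2  {6,7} 1
  3 to go: {3,4,7} 3  {4,6,7} 3  {5,6,7} 1
  4 to go: {2,5,6,7} 1  {3,4,6,7} 6  {4,5,6,7} 4
  5 to go: {1,2,5,6,7} 1  {2,4,5,6,7} 5  {3,4,5,6,7} 10
  6 to go: {0,1,2,5,6,7} 1  {1,2,4,5,6,7} 6  {2,3,4,5,6,7} 15
  if 0:i drops first: 21 orders
  if 3:o drops first: 7 orders
heap linearizations: 28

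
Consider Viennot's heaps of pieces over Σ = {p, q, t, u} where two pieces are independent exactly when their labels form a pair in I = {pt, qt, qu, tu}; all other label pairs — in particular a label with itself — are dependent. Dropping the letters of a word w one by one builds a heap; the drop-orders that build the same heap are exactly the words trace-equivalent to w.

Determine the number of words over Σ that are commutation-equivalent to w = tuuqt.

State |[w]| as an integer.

30

piece 0:t — minimal
piece 1:u — minimal
piece 2:u rests on {1:u}
piece 3:q — minimal
piece 4:t rests on {0:t}
minimal pieces: {0:t, 1:u, 3:q}
ways to finish when only these pieces remain (= sum over removing one remaining piece with nothing left below it):
  1 left: {2}→1  {3}→1  {4}→1
  2 left: {0,4}→1  {1,2}→1  {2,3}→2  {2,4}→2  {3,4}→2
  3 left: {0,2,4}→3  {0,3,4}→3  {1,2,3}→3  {1,2,4}→3  {2,3,4}→6
  placing 0:t first → 12 extensions
  placing 1:u first → 12 extensions
  placing 3:q first → 6 extensions
total linear extensions = 30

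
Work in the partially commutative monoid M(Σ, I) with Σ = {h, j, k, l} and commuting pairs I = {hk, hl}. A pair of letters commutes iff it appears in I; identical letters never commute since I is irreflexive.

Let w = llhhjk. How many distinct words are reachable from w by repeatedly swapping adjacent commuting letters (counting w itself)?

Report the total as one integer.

6

0(l) covers ∅
1(l) covers 0:l
2(h) covers ∅
3(h) covers 2:h
4(j) covers 1:l, 3:h
5(k) covers 4:j
floor of heap: 0:l, 2:h
completions by unplaced set U, small U first (add the entries for U minus each lowest piece of U):
  |U|=1: {5}:1
  |U|=2: {4,5}:1
  |U|=3: {1,4,5}:1  {3,4,5}:1
  |U|=4: {0,1,4,5}:1  {1,3,4,5}:2  {2,3,4,5}:1
  start at 0(l): 3
  start at 2(h): 3
sum over floor = 6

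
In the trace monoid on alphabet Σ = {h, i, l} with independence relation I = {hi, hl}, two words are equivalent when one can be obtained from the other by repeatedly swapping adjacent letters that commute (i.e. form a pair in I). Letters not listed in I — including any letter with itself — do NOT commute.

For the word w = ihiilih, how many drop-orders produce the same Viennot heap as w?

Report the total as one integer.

piece 0:i — minimal
piece 1:h — minimal
piece 2:i rests on {0:i}
piece 3:i rests on {2:i}
piece 4:l rests on {3:i}
piece 5:i rests on {4:l}
piece 6:h rests on {1:h}
minimal pieces: {0:i, 1:h}
ways to finish when only these pieces remain (= sum over removing one remaining piece with nothing left below it):
  1 left: {5}→1  {6}→1
  2 left: {1,6}→1  {4,5}→1  {5,6}→2
  3 left: {1,5,6}→3  {3,4,5}→1  {4,5,6}→3
  4 left: {1,4,5,6}→6  {2,3,4,5}→1  {3,4,5,6}→4
  5 left: {0,2,3,4,5}→1  {1,3,4,5,6}→10  {2,3,4,5,6}→5
  placing 0:i first → 15 extensions
  placing 1:h first → 6 extensions
total linear extensions = 21

21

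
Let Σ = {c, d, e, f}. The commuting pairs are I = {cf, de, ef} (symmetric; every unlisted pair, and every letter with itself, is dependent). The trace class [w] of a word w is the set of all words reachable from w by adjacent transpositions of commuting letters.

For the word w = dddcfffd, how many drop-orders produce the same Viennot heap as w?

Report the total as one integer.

4

#0=d has no predecessor
#1=d depends on [0:d]
#2=d depends on [1:d]
#3=c depends on [2:d]
#4=f depends on [2:d]
#5=f depends on [4:f]
#6=f depends on [5:f]
#7=d depends on [3:c, 6:f]
sources: [0:d]
N(rest) = Σ N(rest − s) over sources s of rest; N(one piece) = 1:
  size 1 → [7]=1
  size 2 → [3,7]=1  [6,7]=1
  size 3 → [3,6,7]=2  [5,6,7]=1
  size 4 → [3,5,6,7]=3  [4,5,6,7]=1
  size 5 → [3,4,5,6,7]=4
  size 6 → [2,3,4,5,6,7]=4
  first=0(d) contributes 4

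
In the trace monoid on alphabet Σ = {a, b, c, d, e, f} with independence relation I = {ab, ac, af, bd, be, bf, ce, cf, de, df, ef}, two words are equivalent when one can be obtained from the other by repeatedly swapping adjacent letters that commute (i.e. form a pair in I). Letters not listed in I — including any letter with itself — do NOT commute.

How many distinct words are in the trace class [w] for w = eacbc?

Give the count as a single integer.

0(e) covers ∅
1(a) covers 0:e
2(c) covers ∅
3(b) covers 2:c
4(c) covers 3:b
floor of heap: 0:e, 2:c
completions by unplaced set U, small U first (add the entries for U minus each lowest piece of U):
  |U|=1: {1}:1  {4}:1
  |U|=2: {0,1}:1  {1,4}:2  {3,4}:1
  |U|=3: {0,1,4}:3  {1,3,4}:3  {2,3,4}:1
  start at 0(e): 4
  start at 2(c): 6
sum over floor = 10

10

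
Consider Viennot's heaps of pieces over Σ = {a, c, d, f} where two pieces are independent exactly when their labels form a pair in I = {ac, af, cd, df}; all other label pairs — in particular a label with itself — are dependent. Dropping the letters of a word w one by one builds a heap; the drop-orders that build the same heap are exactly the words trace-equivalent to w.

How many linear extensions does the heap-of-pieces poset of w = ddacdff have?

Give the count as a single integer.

35

piece 0:d — minimal
piece 1:d rests on {0:d}
piece 2:a rests on {1:d}
piece 3:c — minimal
piece 4:d rests on {2:a}
piece 5:f rests on {3:c}
piece 6:f rests on {5:f}
minimal pieces: {0:d, 3:c}
ways to finish when only these pieces remain (= sum over removing one remaining piece with nothing left below it):
  1 left: {4}→1  {6}→1
  2 left: {2,4}→1  {4,6}→2  {5,6}→1
  3 left: {1,2,4}→1  {2,4,6}→3  {3,5,6}→1  {4,5,6}→3
  4 left: {0,1,2,4}→1  {1,2,4,6}→4  {2,4,5,6}→6  {3,4,5,6}→4
  5 left: {0,1,2,4,6}→5  {1,2,4,5,6}→10  {2,3,4,5,6}→10
  placing 0:d first → 20 extensions
  placing 3:c first → 15 extensions
total linear extensions = 35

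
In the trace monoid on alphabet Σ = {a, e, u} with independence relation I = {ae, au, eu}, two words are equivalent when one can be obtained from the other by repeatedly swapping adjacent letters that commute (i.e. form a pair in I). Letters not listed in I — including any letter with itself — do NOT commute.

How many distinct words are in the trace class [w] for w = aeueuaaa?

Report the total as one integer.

420

drop 0:a onto floor
drop 1:e onto floor
drop 2:u onto floor
drop 3:e onto {1:e}
drop 4:u onto {2:u}
drop 5:a onto {0:a}
drop 6:a onto {5:a}
drop 7:a onto {6:a}
ground layer = {0:a, 1:e, 2:u}
drop-orders for the pieces not yet dropped (sum over which currently-grounded one goes next):
  1 to go: {3} 1  {4} 1  {7} 1
  2 to go: {1,3} 1  {2,4} 1  {3,4} 2  {3,7} 2  {4,7} 2  {6,7} 1
  3 to go: {1,3,4} 3  {1,3,7} 3  {2,3,4} 3  {2,4,7} 3  {3,4,7} 6  {3,6,7} 3  {4,6,7} 3  {5,6,7} 1
  4 to go: {0,5,6,7} 1  {1,2,3,4} 6  {1,3,4,7} 12  {1,3,6,7} 6  {2,3,4,7} 12  {2,4,6,7} 6  {3,4,6,7} 12  {3,5,6,7} 4  {4,5,6,7} 4
  5 to go: {0,3,5,6,7} 5  {0,4,5,6,7} 5  {1,2,3,4,7} 30  {1,3,4,6,7} 30  {1,3,5,6,7} 10  {2,3,4,6,7} 30  {2,4,5,6,7} 10  {3,4,5,6,7} 20
  6 to go: {0,1,3,5,6,7} 15  {0,2,4,5,6,7} 15  {0,3,4,5,6,7} 30  {1,2,3,4,6,7} 90  {1,3,4,5,6,7} 60  {2,3,4,5,6,7} 60
  if 0:a drops first: 210 orders
  if 1:e drops first: 105 orders
  if 2:u drops first: 105 orders
heap linearizations: 420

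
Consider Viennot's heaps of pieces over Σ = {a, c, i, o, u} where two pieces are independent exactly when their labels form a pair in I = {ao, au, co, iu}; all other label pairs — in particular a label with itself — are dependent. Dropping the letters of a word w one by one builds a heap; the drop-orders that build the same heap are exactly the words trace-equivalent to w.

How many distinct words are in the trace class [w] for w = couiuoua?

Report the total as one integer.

24

0(c) covers ∅
1(o) covers ∅
2(u) covers 0:c, 1:o
3(i) covers 0:c, 1:o
4(u) covers 2:u
5(o) covers 3:i, 4:u
6(u) covers 5:o
7(a) covers 3:i
floor of heap: 0:c, 1:o
completions by unplaced set U, small U first (add the entries for U minus each lowest piece of U):
  |U|=1: {6}:1  {7}:1
  |U|=2: {5,6}:1  {6,7}:2
  |U|=3: {4,5,6}:1  {5,6,7}:3
  |U|=4: {2,4,5,6}:1  {3,5,6,7}:3  {4,5,6,7}:4
  |U|=5: {2,4,5,6,7}:5  {3,4,5,6,7}:7
  |U|=6: {2,3,4,5,6,7}:12
  start at 0(c): 12
  start at 1(o): 12
sum over floor = 24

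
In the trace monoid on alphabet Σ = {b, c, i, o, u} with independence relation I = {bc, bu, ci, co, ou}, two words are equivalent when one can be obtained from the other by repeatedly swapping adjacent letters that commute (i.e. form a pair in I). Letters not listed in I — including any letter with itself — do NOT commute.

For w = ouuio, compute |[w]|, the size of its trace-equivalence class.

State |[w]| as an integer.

0(o) covers ∅
1(u) covers ∅
2(u) covers 1:u
3(i) covers 0:o, 2:u
4(o) covers 3:i
floor of heap: 0:o, 1:u
completions by unplaced set U, small U first (add the entries for U minus each lowest piece of U):
  |U|=1: {4}:1
  |U|=2: {3,4}:1
  |U|=3: {0,3,4}:1  {2,3,4}:1
  start at 0(o): 1
  start at 1(u): 2
sum over floor = 3

3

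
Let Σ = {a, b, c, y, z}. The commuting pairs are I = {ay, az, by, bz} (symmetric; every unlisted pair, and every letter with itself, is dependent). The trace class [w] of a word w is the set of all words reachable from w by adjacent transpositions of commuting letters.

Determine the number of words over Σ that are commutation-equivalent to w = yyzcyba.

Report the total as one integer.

piece 0:y — minimal
piece 1:y rests on {0:y}
piece 2:z rests on {1:y}
piece 3:c rests on {2:z}
piece 4:y rests on {3:c}
piece 5:b rests on {3:c}
piece 6:a rests on {5:b}
minimal pieces: {0:y}
ways to finish when only these pieces remain (= sum over removing one remaining piece with nothing left below it):
  1 left: {4}→1  {6}→1
  2 left: {4,6}→2  {5,6}→1
  3 left: {4,5,6}→3
  4 left: {3,4,5,6}→3
  5 left: {2,3,4,5,6}→3
  placing 0:y first → 3 extensions

3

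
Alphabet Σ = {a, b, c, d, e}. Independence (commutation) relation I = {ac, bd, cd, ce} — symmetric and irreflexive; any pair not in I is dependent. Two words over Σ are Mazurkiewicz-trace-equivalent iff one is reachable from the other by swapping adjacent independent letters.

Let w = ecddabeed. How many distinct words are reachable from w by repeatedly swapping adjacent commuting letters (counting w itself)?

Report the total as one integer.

#0=e has no predecessor
#1=c has no predecessor
#2=d depends on [0:e]
#3=d depends on [2:d]
#4=a depends on [3:d]
#5=b depends on [1:c, 4:a]
#6=e depends on [5:b]
#7=e depends on [6:e]
#8=d depends on [7:e]
sources: [0:e, 1:c]
N(rest) = Σ N(rest − s) over sources s of rest; N(one piece) = 1:
  size 1 → [8]=1
  size 2 → [7,8]=1
  size 3 → [6,7,8]=1
  size 4 → [5,6,7,8]=1
  size 5 → [1,5,6,7,8]=1  [4,5,6,7,8]=1
  size 6 → [1,4,5,6,7,8]=2  [3,4,5,6,7,8]=1
  size 7 → [1,3,4,5,6,7,8]=3  [2,3,4,5,6,7,8]=1
  first=0(e) contributes 4
  first=1(c) contributes 1
|[w]| = 5

5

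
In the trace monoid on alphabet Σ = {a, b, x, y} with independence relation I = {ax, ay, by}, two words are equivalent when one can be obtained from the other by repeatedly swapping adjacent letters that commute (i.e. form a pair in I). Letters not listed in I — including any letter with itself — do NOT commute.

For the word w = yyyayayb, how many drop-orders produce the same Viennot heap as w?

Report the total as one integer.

0(y) covers ∅
1(y) covers 0:y
2(y) covers 1:y
3(a) covers ∅
4(y) covers 2:y
5(a) covers 3:a
6(y) covers 4:y
7(b) covers 5:a
floor of heap: 0:y, 3:a
completions by unplaced set U, small U first (add the entries for U minus each lowest piece of U):
  |U|=1: {6}:1  {7}:1
  |U|=2: {4,6}:1  {5,7}:1  {6,7}:2
  |U|=3: {2,4,6}:1  {3,5,7}:1  {4,6,7}:3  {5,6,7}:3
  |U|=4: {1,2,4,6}:1  {2,4,6,7}:4  {3,5,6,7}:4  {4,5,6,7}:6
  |U|=5: {0,1,2,4,6}:1  {1,2,4,6,7}:5  {2,4,5,6,7}:10  {3,4,5,6,7}:10
  |U|=6: {0,1,2,4,6,7}:6  {1,2,4,5,6,7}:15  {2,3,4,5,6,7}:20
  start at 0(y): 35
  start at 3(a): 21
sum over floor = 56

56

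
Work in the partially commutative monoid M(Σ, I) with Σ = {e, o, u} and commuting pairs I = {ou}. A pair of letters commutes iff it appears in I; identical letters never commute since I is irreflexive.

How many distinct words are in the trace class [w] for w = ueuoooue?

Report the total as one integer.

drop 0:u onto floor
drop 1:e onto {0:u}
drop 2:u onto {1:e}
drop 3:o onto {1:e}
drop 4:o onto {3:o}
drop 5:o onto {4:o}
drop 6:u onto {2:u}
drop 7:e onto {5:o, 6:u}
ground layer = {0:u}
drop-orders for the pieces not yet dropped (sum over which currently-grounded one goes next):
  1 to go: {7} 1
  2 to go: {5,7} 1  {6,7} 1
  3 to go: {2,6,7} 1  {4,5,7} 1  {5,6,7} 2
  4 to go: {2,5,6,7} 3  {3,4,5,7} 1  {4,5,6,7} 3
  5 to go: {2,4,5,6,7} 6  {3,4,5,6,7} 4
  6 to go: {2,3,4,5,6,7} 10
  if 0:u drops first: 10 orders

10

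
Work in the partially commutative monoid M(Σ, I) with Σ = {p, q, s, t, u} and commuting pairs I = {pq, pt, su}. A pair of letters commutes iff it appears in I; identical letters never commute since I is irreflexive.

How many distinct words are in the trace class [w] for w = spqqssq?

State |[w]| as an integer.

3

#0=s has no predecessor
#1=p depends on [0:s]
#2=q depends on [0:s]
#3=q depends on [2:q]
#4=s depends on [1:p, 3:q]
#5=s depends on [4:s]
#6=q depends on [5:s]
sources: [0:s]
N(rest) = Σ N(rest − s) over sources s of rest; N(one piece) = 1:
  size 1 → [6]=1
  size 2 → [5,6]=1
  size 3 → [4,5,6]=1
  size 4 → [1,4,5,6]=1  [3,4,5,6]=1
  size 5 → [1,3,4,5,6]=2  [2,3,4,5,6]=1
  first=0(s) contributes 3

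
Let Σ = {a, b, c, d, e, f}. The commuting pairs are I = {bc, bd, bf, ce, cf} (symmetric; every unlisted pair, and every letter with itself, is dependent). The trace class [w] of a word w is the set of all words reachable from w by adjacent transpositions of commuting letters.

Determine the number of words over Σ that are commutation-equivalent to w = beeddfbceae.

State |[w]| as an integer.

#0=b has no predecessor
#1=e depends on [0:b]
#2=e depends on [1:e]
#3=d depends on [2:e]
#4=d depends on [3:d]
#5=f depends on [4:d]
#6=b depends on [2:e]
#7=c depends on [4:d]
#8=e depends on [5:f, 6:b]
#9=a depends on [7:c, 8:e]
#10=e depends on [9:a]
sources: [0:b]
N(rest) = Σ N(rest − s) over sources s of rest; N(one piece) = 1:
  size 1 → [10]=1
  size 2 → [9,10]=1
  size 3 → [7,9,10]=1  [8,9,10]=1
  size 4 → [5,8,9,10]=1  [6,8,9,10]=1  [7,8,9,10]=2
  size 5 → [5,6,8,9,10]=2  [5,7,8,9,10]=3  [6,7,8,9,10]=3
  size 6 → [4,5,7,8,9,10]=3  [5,6,7,8,9,10]=8
  size 7 → [3,4,5,7,8,9,10]=3  [4,5,6,7,8,9,10]=11
  size 8 → [3,4,5,6,7,8,9,10]=14
  size 9 → [2,3,4,5,6,7,8,9,10]=14
  first=0(b) contributes 14

14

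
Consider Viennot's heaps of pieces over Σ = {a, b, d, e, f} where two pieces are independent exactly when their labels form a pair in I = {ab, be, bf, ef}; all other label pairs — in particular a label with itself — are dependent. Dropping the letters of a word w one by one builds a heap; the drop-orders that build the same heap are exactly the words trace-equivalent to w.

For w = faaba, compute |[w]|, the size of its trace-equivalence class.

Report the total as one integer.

drop 0:f onto floor
drop 1:a onto {0:f}
drop 2:a onto {1:a}
drop 3:b onto floor
drop 4:a onto {2:a}
ground layer = {0:f, 3:b}
drop-orders for the pieces not yet dropped (sum over which currently-grounded one goes next):
  1 to go: {3} 1  {4} 1
  2 to go: {2,4} 1  {3,4} 2
  3 to go: {1,2,4} 1  {2,3,4} 3
  if 0:f drops first: 4 orders
  if 3:b drops first: 1 orders
heap linearizations: 5

5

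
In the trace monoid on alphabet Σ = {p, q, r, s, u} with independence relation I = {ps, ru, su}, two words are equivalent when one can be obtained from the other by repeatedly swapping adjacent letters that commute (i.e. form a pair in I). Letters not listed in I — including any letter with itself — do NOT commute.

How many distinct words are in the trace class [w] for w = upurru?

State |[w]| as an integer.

6

#0=u has no predecessor
#1=p depends on [0:u]
#2=u depends on [1:p]
#3=r depends on [1:p]
#4=r depends on [3:r]
#5=u depends on [2:u]
sources: [0:u]
N(rest) = Σ N(rest − s) over sources s of rest; N(one piece) = 1:
  size 1 → [4]=1  [5]=1
  size 2 → [2,5]=1  [3,4]=1  [4,5]=2
  size 3 → [2,4,5]=3  [3,4,5]=3
  size 4 → [2,3,4,5]=6
  first=0(u) contributes 6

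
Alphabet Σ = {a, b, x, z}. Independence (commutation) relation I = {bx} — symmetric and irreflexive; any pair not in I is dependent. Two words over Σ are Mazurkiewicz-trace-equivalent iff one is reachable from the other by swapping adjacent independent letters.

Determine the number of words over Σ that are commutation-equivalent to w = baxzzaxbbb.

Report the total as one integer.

4

piece 0:b — minimal
piece 1:a rests on {0:b}
piece 2:x rests on {1:a}
piece 3:z rests on {2:x}
piece 4:z rests on {3:z}
piece 5:a rests on {4:z}
piece 6:x rests on {5:a}
piece 7:b rests on {5:a}
piece 8:b rests on {7:b}
piece 9:b rests on {8:b}
minimal pieces: {0:b}
ways to finish when only these pieces remain (= sum over removing one remaining piece with nothing left below it):
  1 left: {6}→1  {9}→1
  2 left: {6,9}→2  {8,9}→1
  3 left: {6,8,9}→3  {7,8,9}→1
  4 left: {6,7,8,9}→4
  5 left: {5,6,7,8,9}→4
  6 left: {4,5,6,7,8,9}→4
  7 left: {3,4,5,6,7,8,9}→4
  8 left: {2,3,4,5,6,7,8,9}→4
  placing 0:b first → 4 extensions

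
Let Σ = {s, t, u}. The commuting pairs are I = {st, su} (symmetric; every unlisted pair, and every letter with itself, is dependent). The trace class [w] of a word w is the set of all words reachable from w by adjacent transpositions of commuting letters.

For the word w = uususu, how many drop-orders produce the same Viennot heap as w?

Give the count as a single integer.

piece 0:u — minimal
piece 1:u rests on {0:u}
piece 2:s — minimal
piece 3:u rests on {1:u}
piece 4:s rests on {2:s}
piece 5:u rests on {3:u}
minimal pieces: {0:u, 2:s}
ways to finish when only these pieces remain (= sum over removing one remaining piece with nothing left below it):
  1 left: {4}→1  {5}→1
  2 left: {2,4}→1  {3,5}→1  {4,5}→2
  3 left: {1,3,5}→1  {2,4,5}→3  {3,4,5}→3
  4 left: {0,1,3,5}→1  {1,3,4,5}→4  {2,3,4,5}→6
  placing 0:u first → 10 extensions
  placing 2:s first → 5 extensions
total linear extensions = 15

15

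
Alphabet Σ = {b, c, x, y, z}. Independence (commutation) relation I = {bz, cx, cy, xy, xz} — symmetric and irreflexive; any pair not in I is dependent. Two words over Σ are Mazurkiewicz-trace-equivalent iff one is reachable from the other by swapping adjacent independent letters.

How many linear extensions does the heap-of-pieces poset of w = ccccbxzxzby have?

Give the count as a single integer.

0(c) covers ∅
1(c) covers 0:c
2(c) covers 1:c
3(c) covers 2:c
4(b) covers 3:c
5(x) covers 4:b
6(z) covers 3:c
7(x) covers 5:x
8(z) covers 6:z
9(b) covers 7:x
10(y) covers 8:z, 9:b
floor of heap: 0:c
completions by unplaced set U, small U first (add the entries for U minus each lowest piece of U):
  |U|=1: {10}:1
  |U|=2: {8,10}:1  {9,10}:1
  |U|=3: {6,8,10}:1  {7,9,10}:1  {8,9,10}:2
  |U|=4: {5,7,9,10}:1  {6,8,9,10}:3  {7,8,9,10}:3
  |U|=5: {4,5,7,9,10}:1  {5,7,8,9,10}:4  {6,7,8,9,10}:6
  |U|=6: {4,5,7,8,9,10}:5  {5,6,7,8,9,10}:10
  |U|=7: {4,5,6,7,8,9,10}:15
  |U|=8: {3,4,5,6,7,8,9,10}:15
  |U|=9: {2,3,4,5,6,7,8,9,10}:15
  start at 0(c): 15

15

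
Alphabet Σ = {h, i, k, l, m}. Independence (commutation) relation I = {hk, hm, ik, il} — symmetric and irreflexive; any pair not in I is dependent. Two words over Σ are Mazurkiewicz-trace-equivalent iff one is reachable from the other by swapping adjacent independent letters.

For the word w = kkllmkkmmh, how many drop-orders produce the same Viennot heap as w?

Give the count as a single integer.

6

0(k) covers ∅
1(k) covers 0:k
2(l) covers 1:k
3(l) covers 2:l
4(m) covers 3:l
5(k) covers 4:m
6(k) covers 5:k
7(m) covers 6:k
8(m) covers 7:m
9(h) covers 3:l
floor of heap: 0:k
completions by unplaced set U, small U first (add the entries for U minus each lowest piece of U):
  |U|=1: {8}:1  {9}:1
  |U|=2: {7,8}:1  {8,9}:2
  |U|=3: {6,7,8}:1  {7,8,9}:3
  |U|=4: {5,6,7,8}:1  {6,7,8,9}:4
  |U|=5: {4,5,6,7,8}:1  {5,6,7,8,9}:5
  |U|=6: {4,5,6,7,8,9}:6
  |U|=7: {3,4,5,6,7,8,9}:6
  |U|=8: {2,3,4,5,6,7,8,9}:6
  start at 0(k): 6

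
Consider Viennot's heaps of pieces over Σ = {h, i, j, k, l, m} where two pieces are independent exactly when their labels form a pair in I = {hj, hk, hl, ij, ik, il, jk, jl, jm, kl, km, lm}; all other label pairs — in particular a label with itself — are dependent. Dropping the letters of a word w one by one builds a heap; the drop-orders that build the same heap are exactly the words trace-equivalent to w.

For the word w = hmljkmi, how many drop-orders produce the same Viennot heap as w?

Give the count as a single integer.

210

0(h) covers ∅
1(m) covers 0:h
2(l) covers ∅
3(j) covers ∅
4(k) covers ∅
5(m) covers 1:m
6(i) covers 5:m
floor of heap: 0:h, 2:l, 3:j, 4:k
completions by unplaced set U, small U first (add the entries for U minus each lowest piece of U):
  |U|=1: {2}:1  {3}:1  {4}:1  {6}:1
  |U|=2: {2,3}:2  {2,4}:2  {2,6}:2  {3,4}:2  {3,6}:2  {4,6}:2  {5,6}:1
  |U|=3: {1,5,6}:1  {2,3,4}:6  {2,3,6}:6  {2,4,6}:6  {2,5,6}:3  {3,4,6}:6  {3,5,6}:3  {4,5,6}:3
  |U|=4: {0,1,5,6}:1  {1,2,5,6}:4  {1,3,5,6}:4  {1,4,5,6}:4  {2,3,4,6}:24  {2,3,5,6}:12  {2,4,5,6}:12  {3,4,5,6}:12
  |U|=5: {0,1,2,5,6}:5  {0,1,3,5,6}:5  {0,1,4,5,6}:5  {1,2,3,5,6}:20  {1,2,4,5,6}:20  {1,3,4,5,6}:20  {2,3,4,5,6}:60
  start at 0(h): 120
  start at 2(l): 30
  start at 3(j): 30
  start at 4(k): 30
sum over floor = 210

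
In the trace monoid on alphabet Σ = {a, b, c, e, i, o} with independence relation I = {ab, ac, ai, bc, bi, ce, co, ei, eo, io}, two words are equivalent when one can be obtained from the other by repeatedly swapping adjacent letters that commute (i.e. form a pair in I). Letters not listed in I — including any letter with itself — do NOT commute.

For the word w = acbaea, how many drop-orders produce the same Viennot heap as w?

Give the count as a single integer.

0(a) covers ∅
1(c) covers ∅
2(b) covers ∅
3(a) covers 0:a
4(e) covers 2:b, 3:a
5(a) covers 4:e
floor of heap: 0:a, 1:c, 2:b
completions by unplaced set U, small U first (add the entries for U minus each lowest piece of U):
  |U|=1: {1}:1  {5}:1
  |U|=2: {1,5}:2  {4,5}:1
  |U|=3: {1,4,5}:3  {2,4,5}:1  {3,4,5}:1
  |U|=4: {0,3,4,5}:1  {1,2,4,5}:4  {1,3,4,5}:4  {2,3,4,5}:2
  start at 0(a): 10
  start at 1(c): 3
  start at 2(b): 5
sum over floor = 18

18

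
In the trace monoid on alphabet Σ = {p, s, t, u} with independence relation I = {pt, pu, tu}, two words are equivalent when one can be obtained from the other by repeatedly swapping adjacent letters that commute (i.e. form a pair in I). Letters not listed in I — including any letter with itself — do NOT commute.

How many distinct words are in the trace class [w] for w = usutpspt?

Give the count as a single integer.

0(u) covers ∅
1(s) covers 0:u
2(u) covers 1:s
3(t) covers 1:s
4(p) covers 1:s
5(s) covers 2:u, 3:t, 4:p
6(p) covers 5:s
7(t) covers 5:s
floor of heap: 0:u
completions by unplaced set U, small U first (add the entries for U minus each lowest piece of U):
  |U|=1: {6}:1  {7}:1
  |U|=2: {6,7}:2
  |U|=3: {5,6,7}:2
  |U|=4: {2,5,6,7}:2  {3,5,6,7}:2  {4,5,6,7}:2
  |U|=5: {2,3,5,6,7}:4  {2,4,5,6,7}:4  {3,4,5,6,7}:4
  |U|=6: {2,3,4,5,6,7}:12
  start at 0(u): 12

12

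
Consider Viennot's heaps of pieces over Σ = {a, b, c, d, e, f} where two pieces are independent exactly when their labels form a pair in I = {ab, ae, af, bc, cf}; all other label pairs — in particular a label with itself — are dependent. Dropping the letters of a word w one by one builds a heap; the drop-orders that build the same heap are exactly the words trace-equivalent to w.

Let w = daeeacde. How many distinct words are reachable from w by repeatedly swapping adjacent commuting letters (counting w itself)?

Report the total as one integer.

6

piece 0:d — minimal
piece 1:a rests on {0:d}
piece 2:e rests on {0:d}
piece 3:e rests on {2:e}
piece 4:a rests on {1:a}
piece 5:c rests on {3:e, 4:a}
piece 6:d rests on {5:c}
piece 7:e rests on {6:d}
minimal pieces: {0:d}
ways to finish when only these pieces remain (= sum over removing one remaining piece with nothing left below it):
  1 left: {7}→1
  2 left: {6,7}→1
  3 left: {5,6,7}→1
  4 left: {3,5,6,7}→1  {4,5,6,7}→1
  5 left: {1,4,5,6,7}→1  {2,3,5,6,7}→1  {3,4,5,6,7}→2
  6 left: {1,3,4,5,6,7}→3  {2,3,4,5,6,7}→3
  placing 0:d first → 6 extensions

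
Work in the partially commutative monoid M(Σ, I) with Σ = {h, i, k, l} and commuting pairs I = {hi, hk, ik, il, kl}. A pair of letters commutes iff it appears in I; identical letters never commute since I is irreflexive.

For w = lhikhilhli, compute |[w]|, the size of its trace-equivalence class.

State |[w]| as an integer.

#0=l has no predecessor
#1=h depends on [0:l]
#2=i has no predecessor
#3=k has no predecessor
#4=h depends on [1:h]
#5=i depends on [2:i]
#6=l depends on [4:h]
#7=h depends on [6:l]
#8=l depends on [7:h]
#9=i depends on [5:i]
sources: [0:l, 2:i, 3:k]
N(rest) = Σ N(rest − s) over sources s of rest; N(one piece) = 1:
  size 1 → [3]=1  [8]=1  [9]=1
  size 2 → [3,8]=2  [3,9]=2  [5,9]=1  [7,8]=1  [8,9]=2
  size 3 → [2,5,9]=1  [3,5,9]=3  [3,7,8]=3  [3,8,9]=6  [5,8,9]=3  [6,7,8]=1  [7,8,9]=3
  size 4 → [2,3,5,9]=4  [2,5,8,9]=4  [3,5,8,9]=12  [3,6,7,8]=4  [3,7,8,9]=12  [4,6,7,8]=1  [5,7,8,9]=6  [6,7,8,9]=4
  size 5 → [1,4,6,7,8]=1  [2,3,5,8,9]=20  [2,5,7,8,9]=10  [3,4,6,7,8]=5  [3,5,7,8,9]=30  [3,6,7,8,9]=20  [4,6,7,8,9]=5  [5,6,7,8,9]=10
  size 6 → [0,1,4,6,7,8]=1  [1,3,4,6,7,8]=6  [1,4,6,7,8,9]=6  [2,3,5,7,8,9]=60  [2,5,6,7,8,9]=20  [3,4,6,7,8,9]=30  [3,5,6,7,8,9]=60  [4,5,6,7,8,9]=15
  size 7 → [0,1,3,4,6,7,8]=7  [0,1,4,6,7,8,9]=7  [1,3,4,6,7,8,9]=42  [1,4,5,6,7,8,9]=21  [2,3,5,6,7,8,9]=140  [2,4,5,6,7,8,9]=35  [3,4,5,6,7,8,9]=105
  size 8 → [0,1,3,4,6,7,8,9]=56  [0,1,4,5,6,7,8,9]=28  [1,2,4,5,6,7,8,9]=56  [1,3,4,5,6,7,8,9]=168  [2,3,4,5,6,7,8,9]=280
  first=0(l) contributes 504
  first=2(i) contributes 252
  first=3(k) contributes 84
|[w]| = 840

840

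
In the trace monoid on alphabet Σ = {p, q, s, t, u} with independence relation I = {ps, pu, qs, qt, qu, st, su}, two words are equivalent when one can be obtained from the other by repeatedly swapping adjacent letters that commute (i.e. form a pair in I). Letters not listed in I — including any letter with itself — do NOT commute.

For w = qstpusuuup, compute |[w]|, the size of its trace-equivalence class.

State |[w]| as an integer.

#0=q has no predecessor
#1=s has no predecessor
#2=t has no predecessor
#3=p depends on [0:q, 2:t]
#4=u depends on [2:t]
#5=s depends on [1:s]
#6=u depends on [4:u]
#7=u depends on [6:u]
#8=u depends on [7:u]
#9=p depends on [3:p]
sources: [0:q, 1:s, 2:t]
N(rest) = Σ N(rest − s) over sources s of rest; N(one piece) = 1:
  size 1 → [5]=1  [8]=1  [9]=1
  size 2 → [1,5]=1  [3,9]=1  [5,8]=2  [5,9]=2  [7,8]=1  [8,9]=2
  size 3 → [0,3,9]=1  [1,5,8]=3  [1,5,9]=3  [3,5,9]=3  [3,8,9]=3  [5,7,8]=3  [5,8,9]=6  [6,7,8]=1  [7,8,9]=3
  size 4 → [0,3,5,9]=4  [0,3,8,9]=4  [1,3,5,9]=6  [1,5,7,8]=6  [1,5,8,9]=12  [3,5,8,9]=12  [3,7,8,9]=6  [4,6,7,8]=1  [5,6,7,8]=4  [5,7,8,9]=12  [6,7,8,9]=4
  size 5 → [0,1,3,5,9]=10  [0,3,5,8,9]=20  [0,3,7,8,9]=10  [1,3,5,8,9]=30  [1,5,6,7,8]=10  [1,5,7,8,9]=30  [3,5,7,8,9]=30  [3,6,7,8,9]=10  [4,5,6,7,8]=5  [4,6,7,8,9]=5  [5,6,7,8,9]=20
  size 6 → [0,1,3,5,8,9]=60  [0,3,5,7,8,9]=60  [0,3,6,7,8,9]=20  [1,3,5,7,8,9]=90  [1,4,5,6,7,8]=15  [1,5,6,7,8,9]=60  [3,4,6,7,8,9]=15  [3,5,6,7,8,9]=60  [4,5,6,7,8,9]=30
  size 7 → [0,1,3,5,7,8,9]=210  [0,3,4,6,7,8,9]=35  [0,3,5,6,7,8,9]=140  [1,3,5,6,7,8,9]=210  [1,4,5,6,7,8,9]=105  [2,3,4,6,7,8,9]=15  [3,4,5,6,7,8,9]=105
  size 8 → [0,1,3,5,6,7,8,9]=560  [0,2,3,4,6,7,8,9]=50  [0,3,4,5,6,7,8,9]=280  [1,3,4,5,6,7,8,9]=420  [2,3,4,5,6,7,8,9]=120
  first=0(q) contributes 540
  first=1(s) contributes 450
  first=2(t) contributes 1260
|[w]| = 2250

2250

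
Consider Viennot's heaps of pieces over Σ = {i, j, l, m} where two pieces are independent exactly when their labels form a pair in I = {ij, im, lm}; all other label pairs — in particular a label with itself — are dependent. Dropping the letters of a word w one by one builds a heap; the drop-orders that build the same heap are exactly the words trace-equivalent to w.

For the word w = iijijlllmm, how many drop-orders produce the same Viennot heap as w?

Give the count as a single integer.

drop 0:i onto floor
drop 1:i onto {0:i}
drop 2:j onto floor
drop 3:i onto {1:i}
drop 4:j onto {2:j}
drop 5:l onto {3:i, 4:j}
drop 6:l onto {5:l}
drop 7:l onto {6:l}
drop 8:m onto {4:j}
drop 9:m onto {8:m}
ground layer = {0:i, 2:j}
drop-orders for the pieces not yet dropped (sum over which currently-grounded one goes next):
  1 to go: {7} 1  {9} 1
  2 to go: {6,7} 1  {7,9} 2  {8,9} 1
  3 to go: {5,6,7} 1  {6,7,9} 3  {7,8,9} 3
  4 to go: {3,5,6,7} 1  {5,6,7,9} 4  {6,7,8,9} 6
  5 to go: {1,3,5,6,7} 1  {3,5,6,7,9} 5  {5,6,7,8,9} 10
  6 to go: {0,1,3,5,6,7} 1  {1,3,5,6,7,9} 6  {3,5,6,7,8,9} 15  {4,5,6,7,8,9} 10
  7 to go: {0,1,3,5,6,7,9} 7  {1,3,5,6,7,8,9} 21  {2,4,5,6,7,8,9} 10  {3,4,5,6,7,8,9} 25
  8 to go: {0,1,3,5,6,7,8,9} 28  {1,3,4,5,6,7,8,9} 46  {2,3,4,5,6,7,8,9} 35
  if 0:i drops first: 81 orders
  if 2:j drops first: 74 orders
heap linearizations: 155

155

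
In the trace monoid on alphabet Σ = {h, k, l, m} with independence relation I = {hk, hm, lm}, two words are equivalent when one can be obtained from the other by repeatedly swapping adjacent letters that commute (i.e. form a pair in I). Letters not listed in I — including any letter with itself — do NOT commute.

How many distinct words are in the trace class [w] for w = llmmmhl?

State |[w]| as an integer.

35

drop 0:l onto floor
drop 1:l onto {0:l}
drop 2:m onto floor
drop 3:m onto {2:m}
drop 4:m onto {3:m}
drop 5:h onto {1:l}
drop 6:l onto {5:h}
ground layer = {0:l, 2:m}
drop-orders for the pieces not yet dropped (sum over which currently-grounded one goes next):
  1 to go: {4} 1  {6} 1
  2 to go: {3,4} 1  {4,6} 2  {5,6} 1
  3 to go: {1,5,6} 1  {2,3,4} 1  {3,4,6} 3  {4,5,6} 3
  4 to go: {0,1,5,6} 1  {1,4,5,6} 4  {2,3,4,6} 4  {3,4,5,6} 6
  5 to go: {0,1,4,5,6} 5  {1,3,4,5,6} 10  {2,3,4,5,6} 10
  if 0:l drops first: 20 orders
  if 2:m drops first: 15 orders
heap linearizations: 35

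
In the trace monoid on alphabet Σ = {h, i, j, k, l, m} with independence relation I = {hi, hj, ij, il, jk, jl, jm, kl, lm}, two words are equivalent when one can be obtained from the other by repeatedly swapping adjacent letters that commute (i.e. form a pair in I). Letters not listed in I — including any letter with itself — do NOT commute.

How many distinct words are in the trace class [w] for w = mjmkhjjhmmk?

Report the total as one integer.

165

#0=m has no predecessor
#1=j has no predecessor
#2=m depends on [0:m]
#3=k depends on [2:m]
#4=h depends on [3:k]
#5=j depends on [1:j]
#6=j depends on [5:j]
#7=h depends on [4:h]
#8=m depends on [7:h]
#9=m depends on [8:m]
#10=k depends on [9:m]
sources: [0:m, 1:j]
N(rest) = Σ N(rest − s) over sources s of rest; N(one piece) = 1:
  size 1 → [6]=1  [10]=1
  size 2 → [5,6]=1  [6,10]=2  [9,10]=1
  size 3 → [1,5,6]=1  [5,6,10]=3  [6,9,10]=3  [8,9,10]=1
  size 4 → [1,5,6,10]=4  [5,6,9,10]=6  [6,8,9,10]=4  [7,8,9,10]=1
  size 5 → [1,5,6,9,10]=10  [4,7,8,9,10]=1  [5,6,8,9,10]=10  [6,7,8,9,10]=5
  size 6 → [1,5,6,8,9,10]=20  [3,4,7,8,9,10]=1  [4,6,7,8,9,10]=6  [5,6,7,8,9,10]=15
  size 7 → [1,5,6,7,8,9,10]=35  [2,3,4,7,8,9,10]=1  [3,4,6,7,8,9,10]=7  [4,5,6,7,8,9,10]=21
  size 8 → [0,2,3,4,7,8,9,10]=1  [1,4,5,6,7,8,9,10]=56  [2,3,4,6,7,8,9,10]=8  [3,4,5,6,7,8,9,10]=28
  size 9 → [0,2,3,4,6,7,8,9,10]=9  [1,3,4,5,6,7,8,9,10]=84  [2,3,4,5,6,7,8,9,10]=36
  first=0(m) contributes 120
  first=1(j) contributes 45
|[w]| = 165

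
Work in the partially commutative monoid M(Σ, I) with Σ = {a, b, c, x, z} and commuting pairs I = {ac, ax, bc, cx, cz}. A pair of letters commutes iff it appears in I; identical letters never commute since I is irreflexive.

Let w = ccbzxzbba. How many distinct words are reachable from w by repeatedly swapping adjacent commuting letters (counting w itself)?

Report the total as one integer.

drop 0:c onto floor
drop 1:c onto {0:c}
drop 2:b onto floor
drop 3:z onto {2:b}
drop 4:x onto {3:z}
drop 5:z onto {4:x}
drop 6:b onto {5:z}
drop 7:b onto {6:b}
drop 8:a onto {7:b}
ground layer = {0:c, 2:b}
drop-orders for the pieces not yet dropped (sum over which currently-grounded one goes next):
  1 to go: {1} 1  {8} 1
  2 to go: {0,1} 1  {1,8} 2  {7,8} 1
  3 to go: {0,1,8} 3  {1,7,8} 3  {6,7,8} 1
  4 to go: {0,1,7,8} 6  {1,6,7,8} 4  {5,6,7,8} 1
  5 to go: {0,1,6,7,8} 10  {1,5,6,7,8} 5  {4,5,6,7,8} 1
  6 to go: {0,1,5,6,7,8} 15  {1,4,5,6,7,8} 6  {3,4,5,6,7,8} 1
  7 to go: {0,1,4,5,6,7,8} 21  {1,3,4,5,6,7,8} 7  {2,3,4,5,6,7,8} 1
  if 0:c drops first: 8 orders
  if 2:b drops first: 28 orders
heap linearizations: 36

36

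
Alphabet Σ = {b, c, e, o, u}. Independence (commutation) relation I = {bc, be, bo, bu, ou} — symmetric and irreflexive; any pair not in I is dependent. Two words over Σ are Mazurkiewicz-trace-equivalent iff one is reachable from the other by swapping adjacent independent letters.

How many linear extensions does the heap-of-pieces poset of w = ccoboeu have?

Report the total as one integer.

#0=c has no predecessor
#1=c depends on [0:c]
#2=o depends on [1:c]
#3=b has no predecessor
#4=o depends on [2:o]
#5=e depends on [4:o]
#6=u depends on [5:e]
sources: [0:c, 3:b]
N(rest) = Σ N(rest − s) over sources s of rest; N(one piece) = 1:
  size 1 → [3]=1  [6]=1
  size 2 → [3,6]=2  [5,6]=1
  size 3 → [3,5,6]=3  [4,5,6]=1
  size 4 → [2,4,5,6]=1  [3,4,5,6]=4
  size 5 → [1,2,4,5,6]=1  [2,3,4,5,6]=5
  first=0(c) contributes 6
  first=3(b) contributes 1
|[w]| = 7

7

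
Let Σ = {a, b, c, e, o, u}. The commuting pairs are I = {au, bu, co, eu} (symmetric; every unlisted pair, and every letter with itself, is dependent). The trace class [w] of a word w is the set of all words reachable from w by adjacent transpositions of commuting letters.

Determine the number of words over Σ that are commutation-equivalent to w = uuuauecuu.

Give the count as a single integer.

drop 0:u onto floor
drop 1:u onto {0:u}
drop 2:u onto {1:u}
drop 3:a onto floor
drop 4:u onto {2:u}
drop 5:e onto {3:a}
drop 6:c onto {4:u, 5:e}
drop 7:u onto {6:c}
drop 8:u onto {7:u}
ground layer = {0:u, 3:a}
drop-orders for the pieces not yet dropped (sum over which currently-grounded one goes next):
  1 to go: {8} 1
  2 to go: {7,8} 1
  3 to go: {6,7,8} 1
  4 to go: {4,6,7,8} 1  {5,6,7,8} 1
  5 to go: {2,4,6,7,8} 1  {3,5,6,7,8} 1  {4,5,6,7,8} 2
  6 to go: {1,2,4,6,7,8} 1  {2,4,5,6,7,8} 3  {3,4,5,6,7,8} 3
  7 to go: {0,1,2,4,6,7,8} 1  {1,2,4,5,6,7,8} 4  {2,3,4,5,6,7,8} 6
  if 0:u drops first: 10 orders
  if 3:a drops first: 5 orders
heap linearizations: 15

15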